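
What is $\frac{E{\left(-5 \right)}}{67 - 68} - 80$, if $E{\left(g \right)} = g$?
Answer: $-75$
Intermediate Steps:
$\frac{E{\left(-5 \right)}}{67 - 68} - 80 = \frac{1}{67 - 68} \left(-5\right) - 80 = \frac{1}{-1} \left(-5\right) - 80 = \left(-1\right) \left(-5\right) - 80 = 5 - 80 = -75$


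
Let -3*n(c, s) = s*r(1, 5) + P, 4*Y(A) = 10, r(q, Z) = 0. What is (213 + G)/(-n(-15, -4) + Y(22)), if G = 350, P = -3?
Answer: 1126/3 ≈ 375.33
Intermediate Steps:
Y(A) = 5/2 (Y(A) = (¼)*10 = 5/2)
n(c, s) = 1 (n(c, s) = -(s*0 - 3)/3 = -(0 - 3)/3 = -⅓*(-3) = 1)
(213 + G)/(-n(-15, -4) + Y(22)) = (213 + 350)/(-1*1 + 5/2) = 563/(-1 + 5/2) = 563/(3/2) = 563*(⅔) = 1126/3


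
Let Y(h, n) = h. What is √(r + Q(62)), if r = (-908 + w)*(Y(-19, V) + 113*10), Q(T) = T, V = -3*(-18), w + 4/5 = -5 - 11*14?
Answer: I*√29656595/5 ≈ 1089.2*I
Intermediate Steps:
w = -799/5 (w = -⅘ + (-5 - 11*14) = -⅘ + (-5 - 154) = -⅘ - 159 = -799/5 ≈ -159.80)
V = 54
r = -5931629/5 (r = (-908 - 799/5)*(-19 + 113*10) = -5339*(-19 + 1130)/5 = -5339/5*1111 = -5931629/5 ≈ -1.1863e+6)
√(r + Q(62)) = √(-5931629/5 + 62) = √(-5931319/5) = I*√29656595/5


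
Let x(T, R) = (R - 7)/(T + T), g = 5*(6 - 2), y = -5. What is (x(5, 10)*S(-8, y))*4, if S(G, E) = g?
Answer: 24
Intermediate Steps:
g = 20 (g = 5*4 = 20)
x(T, R) = (-7 + R)/(2*T) (x(T, R) = (-7 + R)/((2*T)) = (-7 + R)*(1/(2*T)) = (-7 + R)/(2*T))
S(G, E) = 20
(x(5, 10)*S(-8, y))*4 = (((1/2)*(-7 + 10)/5)*20)*4 = (((1/2)*(1/5)*3)*20)*4 = ((3/10)*20)*4 = 6*4 = 24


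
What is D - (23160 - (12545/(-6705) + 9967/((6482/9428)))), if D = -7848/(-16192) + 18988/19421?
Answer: -1480075762640654131/170840134750824 ≈ -8663.5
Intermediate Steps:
D = 57483713/39308104 (D = -7848*(-1/16192) + 18988*(1/19421) = 981/2024 + 18988/19421 = 57483713/39308104 ≈ 1.4624)
D - (23160 - (12545/(-6705) + 9967/((6482/9428)))) = 57483713/39308104 - (23160 - (12545/(-6705) + 9967/((6482/9428)))) = 57483713/39308104 - (23160 - (12545*(-1/6705) + 9967/((6482*(1/9428))))) = 57483713/39308104 - (23160 - (-2509/1341 + 9967/(3241/4714))) = 57483713/39308104 - (23160 - (-2509/1341 + 9967*(4714/3241))) = 57483713/39308104 - (23160 - (-2509/1341 + 46984438/3241)) = 57483713/39308104 - (23160 - 1*62997999689/4346181) = 57483713/39308104 - (23160 - 62997999689/4346181) = 57483713/39308104 - 1*37659552271/4346181 = 57483713/39308104 - 37659552271/4346181 = -1480075762640654131/170840134750824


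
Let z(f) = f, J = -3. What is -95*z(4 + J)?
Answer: -95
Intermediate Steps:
-95*z(4 + J) = -95*(4 - 3) = -95*1 = -95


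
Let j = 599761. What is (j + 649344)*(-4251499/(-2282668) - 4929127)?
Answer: -14054375131354943385/2282668 ≈ -6.1570e+12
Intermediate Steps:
(j + 649344)*(-4251499/(-2282668) - 4929127) = (599761 + 649344)*(-4251499/(-2282668) - 4929127) = 1249105*(-4251499*(-1/2282668) - 4929127) = 1249105*(4251499/2282668 - 4929127) = 1249105*(-11251556219337/2282668) = -14054375131354943385/2282668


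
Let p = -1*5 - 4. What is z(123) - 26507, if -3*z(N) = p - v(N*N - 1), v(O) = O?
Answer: -64384/3 ≈ -21461.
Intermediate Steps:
p = -9 (p = -5 - 4 = -9)
z(N) = 8/3 + N**2/3 (z(N) = -(-9 - (N*N - 1))/3 = -(-9 - (N**2 - 1))/3 = -(-9 - (-1 + N**2))/3 = -(-9 + (1 - N**2))/3 = -(-8 - N**2)/3 = 8/3 + N**2/3)
z(123) - 26507 = (8/3 + (1/3)*123**2) - 26507 = (8/3 + (1/3)*15129) - 26507 = (8/3 + 5043) - 26507 = 15137/3 - 26507 = -64384/3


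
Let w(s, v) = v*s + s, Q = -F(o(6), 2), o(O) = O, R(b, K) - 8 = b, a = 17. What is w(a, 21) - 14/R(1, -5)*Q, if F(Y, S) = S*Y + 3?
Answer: 1192/3 ≈ 397.33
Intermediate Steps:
R(b, K) = 8 + b
F(Y, S) = 3 + S*Y
Q = -15 (Q = -(3 + 2*6) = -(3 + 12) = -1*15 = -15)
w(s, v) = s + s*v (w(s, v) = s*v + s = s + s*v)
w(a, 21) - 14/R(1, -5)*Q = 17*(1 + 21) - 14/(8 + 1)*(-15) = 17*22 - 14/9*(-15) = 374 - 14*(⅑)*(-15) = 374 - 14*(-15)/9 = 374 - 1*(-70/3) = 374 + 70/3 = 1192/3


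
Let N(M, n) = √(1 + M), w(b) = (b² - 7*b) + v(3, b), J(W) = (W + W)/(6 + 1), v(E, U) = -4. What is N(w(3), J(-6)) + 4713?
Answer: 4713 + I*√15 ≈ 4713.0 + 3.873*I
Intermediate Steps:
J(W) = 2*W/7 (J(W) = (2*W)/7 = (2*W)*(⅐) = 2*W/7)
w(b) = -4 + b² - 7*b (w(b) = (b² - 7*b) - 4 = -4 + b² - 7*b)
N(w(3), J(-6)) + 4713 = √(1 + (-4 + 3² - 7*3)) + 4713 = √(1 + (-4 + 9 - 21)) + 4713 = √(1 - 16) + 4713 = √(-15) + 4713 = I*√15 + 4713 = 4713 + I*√15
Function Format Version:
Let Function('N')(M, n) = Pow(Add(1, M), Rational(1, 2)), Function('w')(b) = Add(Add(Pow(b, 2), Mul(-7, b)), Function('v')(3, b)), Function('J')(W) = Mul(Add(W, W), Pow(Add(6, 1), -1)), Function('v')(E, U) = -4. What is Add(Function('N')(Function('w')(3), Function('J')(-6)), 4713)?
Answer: Add(4713, Mul(I, Pow(15, Rational(1, 2)))) ≈ Add(4713.0, Mul(3.8730, I))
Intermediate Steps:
Function('J')(W) = Mul(Rational(2, 7), W) (Function('J')(W) = Mul(Mul(2, W), Pow(7, -1)) = Mul(Mul(2, W), Rational(1, 7)) = Mul(Rational(2, 7), W))
Function('w')(b) = Add(-4, Pow(b, 2), Mul(-7, b)) (Function('w')(b) = Add(Add(Pow(b, 2), Mul(-7, b)), -4) = Add(-4, Pow(b, 2), Mul(-7, b)))
Add(Function('N')(Function('w')(3), Function('J')(-6)), 4713) = Add(Pow(Add(1, Add(-4, Pow(3, 2), Mul(-7, 3))), Rational(1, 2)), 4713) = Add(Pow(Add(1, Add(-4, 9, -21)), Rational(1, 2)), 4713) = Add(Pow(Add(1, -16), Rational(1, 2)), 4713) = Add(Pow(-15, Rational(1, 2)), 4713) = Add(Mul(I, Pow(15, Rational(1, 2))), 4713) = Add(4713, Mul(I, Pow(15, Rational(1, 2))))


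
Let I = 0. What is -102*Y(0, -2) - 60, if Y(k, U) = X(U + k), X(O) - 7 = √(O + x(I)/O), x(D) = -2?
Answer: -774 - 102*I ≈ -774.0 - 102.0*I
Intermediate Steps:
X(O) = 7 + √(O - 2/O)
Y(k, U) = 7 + √(U + k - 2/(U + k)) (Y(k, U) = 7 + √((U + k) - 2/(U + k)) = 7 + √(U + k - 2/(U + k)))
-102*Y(0, -2) - 60 = -102*(7 + √(-2 + 0 - 2/(-2 + 0))) - 60 = -102*(7 + √(-2 + 0 - 2/(-2))) - 60 = -102*(7 + √(-2 + 0 - 2*(-½))) - 60 = -102*(7 + √(-2 + 0 + 1)) - 60 = -102*(7 + √(-1)) - 60 = -102*(7 + I) - 60 = (-714 - 102*I) - 60 = -774 - 102*I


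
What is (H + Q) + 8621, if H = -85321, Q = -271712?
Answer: -348412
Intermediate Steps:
(H + Q) + 8621 = (-85321 - 271712) + 8621 = -357033 + 8621 = -348412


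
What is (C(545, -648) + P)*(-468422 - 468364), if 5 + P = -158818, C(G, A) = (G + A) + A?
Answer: 149486689164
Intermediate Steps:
C(G, A) = G + 2*A (C(G, A) = (A + G) + A = G + 2*A)
P = -158823 (P = -5 - 158818 = -158823)
(C(545, -648) + P)*(-468422 - 468364) = ((545 + 2*(-648)) - 158823)*(-468422 - 468364) = ((545 - 1296) - 158823)*(-936786) = (-751 - 158823)*(-936786) = -159574*(-936786) = 149486689164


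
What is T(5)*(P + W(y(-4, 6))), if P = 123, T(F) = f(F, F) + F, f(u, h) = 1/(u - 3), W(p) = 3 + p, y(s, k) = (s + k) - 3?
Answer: 1375/2 ≈ 687.50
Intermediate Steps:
y(s, k) = -3 + k + s (y(s, k) = (k + s) - 3 = -3 + k + s)
f(u, h) = 1/(-3 + u)
T(F) = F + 1/(-3 + F) (T(F) = 1/(-3 + F) + F = F + 1/(-3 + F))
T(5)*(P + W(y(-4, 6))) = ((1 + 5*(-3 + 5))/(-3 + 5))*(123 + (3 + (-3 + 6 - 4))) = ((1 + 5*2)/2)*(123 + (3 - 1)) = ((1 + 10)/2)*(123 + 2) = ((½)*11)*125 = (11/2)*125 = 1375/2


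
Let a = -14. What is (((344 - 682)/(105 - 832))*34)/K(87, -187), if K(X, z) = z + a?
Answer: -11492/146127 ≈ -0.078644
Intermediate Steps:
K(X, z) = -14 + z (K(X, z) = z - 14 = -14 + z)
(((344 - 682)/(105 - 832))*34)/K(87, -187) = (((344 - 682)/(105 - 832))*34)/(-14 - 187) = (-338/(-727)*34)/(-201) = (-338*(-1/727)*34)*(-1/201) = ((338/727)*34)*(-1/201) = (11492/727)*(-1/201) = -11492/146127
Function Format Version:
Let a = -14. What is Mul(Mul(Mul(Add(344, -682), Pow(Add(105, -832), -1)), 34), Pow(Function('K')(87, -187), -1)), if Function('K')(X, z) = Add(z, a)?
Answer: Rational(-11492, 146127) ≈ -0.078644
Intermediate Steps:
Function('K')(X, z) = Add(-14, z) (Function('K')(X, z) = Add(z, -14) = Add(-14, z))
Mul(Mul(Mul(Add(344, -682), Pow(Add(105, -832), -1)), 34), Pow(Function('K')(87, -187), -1)) = Mul(Mul(Mul(Add(344, -682), Pow(Add(105, -832), -1)), 34), Pow(Add(-14, -187), -1)) = Mul(Mul(Mul(-338, Pow(-727, -1)), 34), Pow(-201, -1)) = Mul(Mul(Mul(-338, Rational(-1, 727)), 34), Rational(-1, 201)) = Mul(Mul(Rational(338, 727), 34), Rational(-1, 201)) = Mul(Rational(11492, 727), Rational(-1, 201)) = Rational(-11492, 146127)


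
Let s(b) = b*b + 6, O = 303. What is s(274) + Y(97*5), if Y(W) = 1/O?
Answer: 22749847/303 ≈ 75082.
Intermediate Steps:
s(b) = 6 + b² (s(b) = b² + 6 = 6 + b²)
Y(W) = 1/303
s(274) + Y(97*5) = (6 + 274²) + 1/303 = (6 + 75076) + 1/303 = 75082 + 1/303 = 22749847/303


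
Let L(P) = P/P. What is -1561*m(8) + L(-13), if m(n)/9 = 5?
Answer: -70244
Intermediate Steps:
m(n) = 45 (m(n) = 9*5 = 45)
L(P) = 1
-1561*m(8) + L(-13) = -1561*45 + 1 = -70245 + 1 = -70244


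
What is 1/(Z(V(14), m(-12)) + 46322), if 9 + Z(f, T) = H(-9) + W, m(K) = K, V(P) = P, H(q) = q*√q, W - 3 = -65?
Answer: 571/26409330 + I/79227990 ≈ 2.1621e-5 + 1.2622e-8*I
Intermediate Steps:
W = -62 (W = 3 - 65 = -62)
H(q) = q^(3/2)
Z(f, T) = -71 - 27*I (Z(f, T) = -9 + ((-9)^(3/2) - 62) = -9 + (-27*I - 62) = -9 + (-62 - 27*I) = -71 - 27*I)
1/(Z(V(14), m(-12)) + 46322) = 1/((-71 - 27*I) + 46322) = 1/(46251 - 27*I) = (46251 + 27*I)/2139155730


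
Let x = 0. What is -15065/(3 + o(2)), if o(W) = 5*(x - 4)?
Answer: 15065/17 ≈ 886.18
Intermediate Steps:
o(W) = -20 (o(W) = 5*(0 - 4) = 5*(-4) = -20)
-15065/(3 + o(2)) = -15065/(3 - 20) = -15065/(-17) = -15065*(-1/17) = 15065/17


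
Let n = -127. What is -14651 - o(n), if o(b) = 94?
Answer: -14745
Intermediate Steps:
-14651 - o(n) = -14651 - 1*94 = -14651 - 94 = -14745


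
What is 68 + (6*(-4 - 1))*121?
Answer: -3562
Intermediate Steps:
68 + (6*(-4 - 1))*121 = 68 + (6*(-5))*121 = 68 - 30*121 = 68 - 3630 = -3562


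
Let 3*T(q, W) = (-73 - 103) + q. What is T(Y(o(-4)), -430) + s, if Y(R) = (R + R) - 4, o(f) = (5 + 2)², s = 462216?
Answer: 1386566/3 ≈ 4.6219e+5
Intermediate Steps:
o(f) = 49 (o(f) = 7² = 49)
Y(R) = -4 + 2*R (Y(R) = 2*R - 4 = -4 + 2*R)
T(q, W) = -176/3 + q/3 (T(q, W) = ((-73 - 103) + q)/3 = (-176 + q)/3 = -176/3 + q/3)
T(Y(o(-4)), -430) + s = (-176/3 + (-4 + 2*49)/3) + 462216 = (-176/3 + (-4 + 98)/3) + 462216 = (-176/3 + (⅓)*94) + 462216 = (-176/3 + 94/3) + 462216 = -82/3 + 462216 = 1386566/3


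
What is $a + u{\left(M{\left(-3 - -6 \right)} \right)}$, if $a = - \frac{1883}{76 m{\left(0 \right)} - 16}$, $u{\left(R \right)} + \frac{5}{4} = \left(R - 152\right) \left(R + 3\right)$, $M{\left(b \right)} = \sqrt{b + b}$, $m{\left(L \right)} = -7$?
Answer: $- \frac{122701}{274} - 149 \sqrt{6} \approx -812.79$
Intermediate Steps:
$M{\left(b \right)} = \sqrt{2} \sqrt{b}$ ($M{\left(b \right)} = \sqrt{2 b} = \sqrt{2} \sqrt{b}$)
$u{\left(R \right)} = - \frac{5}{4} + \left(-152 + R\right) \left(3 + R\right)$ ($u{\left(R \right)} = - \frac{5}{4} + \left(R - 152\right) \left(R + 3\right) = - \frac{5}{4} + \left(-152 + R\right) \left(3 + R\right)$)
$a = \frac{1883}{548}$ ($a = - \frac{1883}{76 \left(-7\right) - 16} = - \frac{1883}{-532 - 16} = - \frac{1883}{-548} = \left(-1883\right) \left(- \frac{1}{548}\right) = \frac{1883}{548} \approx 3.4361$)
$a + u{\left(M{\left(-3 - -6 \right)} \right)} = \frac{1883}{548} - \left(\frac{1829}{4} - 6 + 149 \sqrt{2} \sqrt{-3 - -6}\right) = \frac{1883}{548} - \left(\frac{1829}{4} - 6 + 149 \sqrt{2} \sqrt{-3 + 6}\right) = \frac{1883}{548} - \left(\frac{1829}{4} - 6 + 149 \sqrt{2} \sqrt{3}\right) = \frac{1883}{548} - \left(\frac{1829}{4} - 6 + 149 \sqrt{6}\right) = \frac{1883}{548} - \left(\frac{1805}{4} + 149 \sqrt{6}\right) = - \frac{122701}{274} - 149 \sqrt{6}$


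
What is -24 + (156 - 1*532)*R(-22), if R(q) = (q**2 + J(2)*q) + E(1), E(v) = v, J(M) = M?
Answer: -165840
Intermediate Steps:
R(q) = 1 + q**2 + 2*q (R(q) = (q**2 + 2*q) + 1 = 1 + q**2 + 2*q)
-24 + (156 - 1*532)*R(-22) = -24 + (156 - 1*532)*(1 + (-22)**2 + 2*(-22)) = -24 + (156 - 532)*(1 + 484 - 44) = -24 - 376*441 = -24 - 165816 = -165840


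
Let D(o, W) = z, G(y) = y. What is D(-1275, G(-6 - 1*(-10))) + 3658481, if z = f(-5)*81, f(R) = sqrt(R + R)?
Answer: 3658481 + 81*I*sqrt(10) ≈ 3.6585e+6 + 256.14*I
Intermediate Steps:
f(R) = sqrt(2)*sqrt(R) (f(R) = sqrt(2*R) = sqrt(2)*sqrt(R))
z = 81*I*sqrt(10) (z = (sqrt(2)*sqrt(-5))*81 = (sqrt(2)*(I*sqrt(5)))*81 = (I*sqrt(10))*81 = 81*I*sqrt(10) ≈ 256.14*I)
D(o, W) = 81*I*sqrt(10)
D(-1275, G(-6 - 1*(-10))) + 3658481 = 81*I*sqrt(10) + 3658481 = 3658481 + 81*I*sqrt(10)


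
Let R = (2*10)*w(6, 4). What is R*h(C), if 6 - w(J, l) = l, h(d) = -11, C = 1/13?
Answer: -440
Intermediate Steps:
C = 1/13 ≈ 0.076923
w(J, l) = 6 - l
R = 40 (R = (2*10)*(6 - 1*4) = 20*(6 - 4) = 20*2 = 40)
R*h(C) = 40*(-11) = -440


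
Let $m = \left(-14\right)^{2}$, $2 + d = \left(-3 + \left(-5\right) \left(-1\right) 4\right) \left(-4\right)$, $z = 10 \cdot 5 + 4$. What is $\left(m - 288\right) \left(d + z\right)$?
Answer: $1472$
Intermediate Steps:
$z = 54$ ($z = 50 + 4 = 54$)
$d = -70$ ($d = -2 + \left(-3 + \left(-5\right) \left(-1\right) 4\right) \left(-4\right) = -2 + \left(-3 + 5 \cdot 4\right) \left(-4\right) = -2 + \left(-3 + 20\right) \left(-4\right) = -2 + 17 \left(-4\right) = -2 - 68 = -70$)
$m = 196$
$\left(m - 288\right) \left(d + z\right) = \left(196 - 288\right) \left(-70 + 54\right) = \left(-92\right) \left(-16\right) = 1472$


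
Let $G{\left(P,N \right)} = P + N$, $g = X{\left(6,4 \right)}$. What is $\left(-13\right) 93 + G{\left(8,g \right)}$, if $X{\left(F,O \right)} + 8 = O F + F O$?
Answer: $-1161$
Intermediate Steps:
$X{\left(F,O \right)} = -8 + 2 F O$ ($X{\left(F,O \right)} = -8 + \left(O F + F O\right) = -8 + \left(F O + F O\right) = -8 + 2 F O$)
$g = 40$ ($g = -8 + 2 \cdot 6 \cdot 4 = -8 + 48 = 40$)
$G{\left(P,N \right)} = N + P$
$\left(-13\right) 93 + G{\left(8,g \right)} = \left(-13\right) 93 + \left(40 + 8\right) = -1209 + 48 = -1161$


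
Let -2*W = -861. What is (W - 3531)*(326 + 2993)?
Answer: -20581119/2 ≈ -1.0291e+7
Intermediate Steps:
W = 861/2 (W = -½*(-861) = 861/2 ≈ 430.50)
(W - 3531)*(326 + 2993) = (861/2 - 3531)*(326 + 2993) = -6201/2*3319 = -20581119/2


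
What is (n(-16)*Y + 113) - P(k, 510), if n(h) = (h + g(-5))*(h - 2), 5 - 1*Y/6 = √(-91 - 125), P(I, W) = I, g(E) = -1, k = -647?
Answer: 9940 - 11016*I*√6 ≈ 9940.0 - 26984.0*I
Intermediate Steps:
Y = 30 - 36*I*√6 (Y = 30 - 6*√(-91 - 125) = 30 - 36*I*√6 ≈ 30.0 - 88.182*I)
n(h) = (-1 + h)*(-2 + h) (n(h) = (h - 1)*(h - 2) = (-1 + h)*(-2 + h))
(n(-16)*Y + 113) - P(k, 510) = ((2 + (-16)² - 3*(-16))*(30 - 36*I*√6) + 113) - 1*(-647) = ((2 + 256 + 48)*(30 - 36*I*√6) + 113) + 647 = (306*(30 - 36*I*√6) + 113) + 647 = ((9180 - 11016*I*√6) + 113) + 647 = (9293 - 11016*I*√6) + 647 = 9940 - 11016*I*√6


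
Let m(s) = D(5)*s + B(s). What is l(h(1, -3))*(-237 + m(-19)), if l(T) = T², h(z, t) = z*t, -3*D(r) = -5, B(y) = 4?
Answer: -2382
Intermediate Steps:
D(r) = 5/3 (D(r) = -⅓*(-5) = 5/3)
h(z, t) = t*z
m(s) = 4 + 5*s/3 (m(s) = 5*s/3 + 4 = 4 + 5*s/3)
l(h(1, -3))*(-237 + m(-19)) = (-3*1)²*(-237 + (4 + (5/3)*(-19))) = (-3)²*(-237 + (4 - 95/3)) = 9*(-237 - 83/3) = 9*(-794/3) = -2382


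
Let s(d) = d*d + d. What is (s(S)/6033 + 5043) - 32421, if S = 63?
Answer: -55055814/2011 ≈ -27377.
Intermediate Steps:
s(d) = d + d² (s(d) = d² + d = d + d²)
(s(S)/6033 + 5043) - 32421 = ((63*(1 + 63))/6033 + 5043) - 32421 = ((63*64)*(1/6033) + 5043) - 32421 = (4032*(1/6033) + 5043) - 32421 = (1344/2011 + 5043) - 32421 = 10142817/2011 - 32421 = -55055814/2011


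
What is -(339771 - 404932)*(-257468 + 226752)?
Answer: -2001485276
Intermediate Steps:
-(339771 - 404932)*(-257468 + 226752) = -(-65161)*(-30716) = -1*2001485276 = -2001485276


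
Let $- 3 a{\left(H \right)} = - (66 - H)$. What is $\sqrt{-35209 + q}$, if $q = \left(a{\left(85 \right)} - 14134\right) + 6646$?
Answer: $\frac{i \sqrt{384330}}{3} \approx 206.65 i$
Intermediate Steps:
$a{\left(H \right)} = 22 - \frac{H}{3}$ ($a{\left(H \right)} = - \frac{\left(-1\right) \left(66 - H\right)}{3} = - \frac{-66 + H}{3} = 22 - \frac{H}{3}$)
$q = - \frac{22483}{3}$ ($q = \left(\left(22 - \frac{85}{3}\right) - 14134\right) + 6646 = \left(- \frac{19}{3} - 14134\right) + 6646 = - \frac{42421}{3} + 6646 = - \frac{22483}{3} \approx -7494.3$)
$\sqrt{-35209 + q} = \sqrt{-35209 - \frac{22483}{3}} = \sqrt{- \frac{128110}{3}} = \frac{i \sqrt{384330}}{3}$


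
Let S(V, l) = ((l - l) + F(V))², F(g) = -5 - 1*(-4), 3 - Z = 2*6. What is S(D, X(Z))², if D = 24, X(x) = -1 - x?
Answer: 1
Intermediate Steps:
Z = -9 (Z = 3 - 2*6 = 3 - 1*12 = 3 - 12 = -9)
F(g) = -1 (F(g) = -5 + 4 = -1)
S(V, l) = 1 (S(V, l) = ((l - l) - 1)² = (0 - 1)² = (-1)² = 1)
S(D, X(Z))² = 1² = 1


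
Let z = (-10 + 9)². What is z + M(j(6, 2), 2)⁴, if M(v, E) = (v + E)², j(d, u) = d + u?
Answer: 100000001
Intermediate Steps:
z = 1 (z = (-1)² = 1)
M(v, E) = (E + v)²
z + M(j(6, 2), 2)⁴ = 1 + ((2 + (6 + 2))²)⁴ = 1 + ((2 + 8)²)⁴ = 1 + (10²)⁴ = 1 + 100⁴ = 1 + 100000000 = 100000001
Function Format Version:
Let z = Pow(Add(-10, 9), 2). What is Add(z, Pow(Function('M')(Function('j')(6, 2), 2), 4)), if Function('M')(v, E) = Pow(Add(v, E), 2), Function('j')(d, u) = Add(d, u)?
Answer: 100000001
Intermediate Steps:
z = 1 (z = Pow(-1, 2) = 1)
Function('M')(v, E) = Pow(Add(E, v), 2)
Add(z, Pow(Function('M')(Function('j')(6, 2), 2), 4)) = Add(1, Pow(Pow(Add(2, Add(6, 2)), 2), 4)) = Add(1, Pow(Pow(Add(2, 8), 2), 4)) = Add(1, Pow(Pow(10, 2), 4)) = Add(1, Pow(100, 4)) = Add(1, 100000000) = 100000001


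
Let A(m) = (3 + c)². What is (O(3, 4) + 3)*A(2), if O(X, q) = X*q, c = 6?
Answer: 1215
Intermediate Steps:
A(m) = 81 (A(m) = (3 + 6)² = 9² = 81)
(O(3, 4) + 3)*A(2) = (3*4 + 3)*81 = (12 + 3)*81 = 15*81 = 1215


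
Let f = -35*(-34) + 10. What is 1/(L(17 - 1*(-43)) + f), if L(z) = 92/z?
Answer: 15/18023 ≈ 0.00083227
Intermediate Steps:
f = 1200 (f = 1190 + 10 = 1200)
1/(L(17 - 1*(-43)) + f) = 1/(92/(17 - 1*(-43)) + 1200) = 1/(92/(17 + 43) + 1200) = 1/(92/60 + 1200) = 1/(92*(1/60) + 1200) = 1/(23/15 + 1200) = 1/(18023/15) = 15/18023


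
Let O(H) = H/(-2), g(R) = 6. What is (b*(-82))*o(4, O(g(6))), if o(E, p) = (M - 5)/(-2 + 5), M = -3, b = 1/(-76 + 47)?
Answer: -656/87 ≈ -7.5402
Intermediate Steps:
b = -1/29 (b = 1/(-29) = -1/29 ≈ -0.034483)
O(H) = -H/2 (O(H) = H*(-½) = -H/2)
o(E, p) = -8/3 (o(E, p) = (-3 - 5)/(-2 + 5) = -8/3)
(b*(-82))*o(4, O(g(6))) = -1/29*(-82)*(-8/3) = (82/29)*(-8/3) = -656/87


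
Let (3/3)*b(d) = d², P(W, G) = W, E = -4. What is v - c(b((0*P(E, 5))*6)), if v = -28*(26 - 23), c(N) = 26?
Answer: -110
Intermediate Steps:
b(d) = d²
v = -84 (v = -28*3 = -84)
v - c(b((0*P(E, 5))*6)) = -84 - 1*26 = -84 - 26 = -110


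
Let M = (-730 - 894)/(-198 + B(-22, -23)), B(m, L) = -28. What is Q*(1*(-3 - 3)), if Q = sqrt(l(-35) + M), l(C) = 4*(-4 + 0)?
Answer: -12*I*sqrt(28137)/113 ≈ -17.813*I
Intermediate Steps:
M = 812/113 (M = (-730 - 894)/(-198 - 28) = -1624/(-226) = -1624*(-1/226) = 812/113 ≈ 7.1858)
l(C) = -16 (l(C) = 4*(-4) = -16)
Q = 2*I*sqrt(28137)/113 (Q = sqrt(-16 + 812/113) = sqrt(-996/113) = 2*I*sqrt(28137)/113 ≈ 2.9689*I)
Q*(1*(-3 - 3)) = (2*I*sqrt(28137)/113)*(1*(-3 - 3)) = (2*I*sqrt(28137)/113)*(1*(-6)) = (2*I*sqrt(28137)/113)*(-6) = -12*I*sqrt(28137)/113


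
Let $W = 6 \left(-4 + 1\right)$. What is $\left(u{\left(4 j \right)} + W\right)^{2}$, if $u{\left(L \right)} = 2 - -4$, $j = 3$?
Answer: $144$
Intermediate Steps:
$W = -18$ ($W = 6 \left(-3\right) = -18$)
$u{\left(L \right)} = 6$ ($u{\left(L \right)} = 2 + 4 = 6$)
$\left(u{\left(4 j \right)} + W\right)^{2} = \left(6 - 18\right)^{2} = \left(-12\right)^{2} = 144$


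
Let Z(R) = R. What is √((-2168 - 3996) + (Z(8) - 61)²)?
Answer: I*√3355 ≈ 57.922*I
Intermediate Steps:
√((-2168 - 3996) + (Z(8) - 61)²) = √((-2168 - 3996) + (8 - 61)²) = √(-6164 + (-53)²) = √(-6164 + 2809) = √(-3355) = I*√3355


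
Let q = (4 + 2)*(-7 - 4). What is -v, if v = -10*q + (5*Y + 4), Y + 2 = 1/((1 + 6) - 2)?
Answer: -655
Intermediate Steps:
q = -66 (q = 6*(-11) = -66)
Y = -9/5 (Y = -2 + 1/((1 + 6) - 2) = -2 + 1/(7 - 2) = -2 + 1/5 = -2 + ⅕ = -9/5 ≈ -1.8000)
v = 655 (v = -10*(-66) + (5*(-9/5) + 4) = 660 + (-9 + 4) = 660 - 5 = 655)
-v = -1*655 = -655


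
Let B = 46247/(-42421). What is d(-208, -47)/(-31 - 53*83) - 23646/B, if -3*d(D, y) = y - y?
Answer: 1003086966/46247 ≈ 21690.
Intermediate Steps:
d(D, y) = 0 (d(D, y) = -(y - y)/3 = -⅓*0 = 0)
B = -46247/42421 (B = 46247*(-1/42421) = -46247/42421 ≈ -1.0902)
d(-208, -47)/(-31 - 53*83) - 23646/B = 0/(-31 - 53*83) - 23646/(-46247/42421) = 0/(-31 - 4399) - 23646*(-42421/46247) = 0/(-4430) + 1003086966/46247 = 0*(-1/4430) + 1003086966/46247 = 0 + 1003086966/46247 = 1003086966/46247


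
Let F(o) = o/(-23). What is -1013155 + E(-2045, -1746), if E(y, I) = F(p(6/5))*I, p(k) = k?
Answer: -116502349/115 ≈ -1.0131e+6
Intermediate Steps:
F(o) = -o/23 (F(o) = o*(-1/23) = -o/23)
E(y, I) = -6*I/115 (E(y, I) = (-6/(23*5))*I = (-1/23*6/5)*I = -6*I/115)
-1013155 + E(-2045, -1746) = -1013155 - 6/115*(-1746) = -1013155 + 10476/115 = -116502349/115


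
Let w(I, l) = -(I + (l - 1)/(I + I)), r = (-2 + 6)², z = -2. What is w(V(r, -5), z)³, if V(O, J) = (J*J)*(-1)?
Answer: 1939096223/125000 ≈ 15513.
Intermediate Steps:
r = 16 (r = 4² = 16)
V(O, J) = -J² (V(O, J) = J²*(-1) = -J²)
w(I, l) = -I - (-1 + l)/(2*I) (w(I, l) = -(I + (-1 + l)/((2*I))) = -(I + (-1 + l)*(1/(2*I))) = -(I + (-1 + l)/(2*I)) = -I - (-1 + l)/(2*I))
w(V(r, -5), z)³ = ((1 - 1*(-2) - 2*(-1*(-5)²)²)/(2*((-1*(-5)²))))³ = ((1 + 2 - 2*(-1*25)²)/(2*((-1*25))))³ = ((½)*(1 + 2 - 2*(-25)²)/(-25))³ = ((½)*(-1/25)*(1 + 2 - 2*625))³ = ((½)*(-1/25)*(1 + 2 - 1250))³ = ((½)*(-1/25)*(-1247))³ = (1247/50)³ = 1939096223/125000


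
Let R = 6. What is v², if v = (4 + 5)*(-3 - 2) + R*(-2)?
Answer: 3249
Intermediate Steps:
v = -57 (v = (4 + 5)*(-3 - 2) + 6*(-2) = 9*(-5) - 12 = -45 - 12 = -57)
v² = (-57)² = 3249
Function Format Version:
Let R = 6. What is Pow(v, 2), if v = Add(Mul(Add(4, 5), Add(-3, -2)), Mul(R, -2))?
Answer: 3249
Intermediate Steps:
v = -57 (v = Add(Mul(Add(4, 5), Add(-3, -2)), Mul(6, -2)) = Add(Mul(9, -5), -12) = Add(-45, -12) = -57)
Pow(v, 2) = Pow(-57, 2) = 3249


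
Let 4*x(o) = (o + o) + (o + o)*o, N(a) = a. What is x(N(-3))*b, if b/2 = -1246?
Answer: -7476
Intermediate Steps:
b = -2492 (b = 2*(-1246) = -2492)
x(o) = o/2 + o²/2 (x(o) = ((o + o) + (o + o)*o)/4 = (2*o + (2*o)*o)/4 = (2*o + 2*o²)/4 = o/2 + o²/2)
x(N(-3))*b = ((½)*(-3)*(1 - 3))*(-2492) = ((½)*(-3)*(-2))*(-2492) = 3*(-2492) = -7476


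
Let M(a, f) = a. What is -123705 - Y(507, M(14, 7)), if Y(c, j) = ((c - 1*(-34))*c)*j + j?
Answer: -3963737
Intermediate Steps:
Y(c, j) = j + c*j*(34 + c) (Y(c, j) = ((c + 34)*c)*j + j = ((34 + c)*c)*j + j = (c*(34 + c))*j + j = c*j*(34 + c) + j = j + c*j*(34 + c))
-123705 - Y(507, M(14, 7)) = -123705 - 14*(1 + 507² + 34*507) = -123705 - 14*(1 + 257049 + 17238) = -123705 - 14*274288 = -123705 - 1*3840032 = -123705 - 3840032 = -3963737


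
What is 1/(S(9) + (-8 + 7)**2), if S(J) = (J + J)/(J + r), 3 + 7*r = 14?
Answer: 37/100 ≈ 0.37000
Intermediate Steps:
r = 11/7 (r = -3/7 + (1/7)*14 = -3/7 + 2 = 11/7 ≈ 1.5714)
S(J) = 2*J/(11/7 + J) (S(J) = (J + J)/(J + 11/7) = (2*J)/(11/7 + J) = 2*J/(11/7 + J))
1/(S(9) + (-8 + 7)**2) = 1/(14*9/(11 + 7*9) + (-8 + 7)**2) = 1/(14*9/(11 + 63) + (-1)**2) = 1/(14*9/74 + 1) = 1/(14*9*(1/74) + 1) = 1/(63/37 + 1) = 1/(100/37) = 37/100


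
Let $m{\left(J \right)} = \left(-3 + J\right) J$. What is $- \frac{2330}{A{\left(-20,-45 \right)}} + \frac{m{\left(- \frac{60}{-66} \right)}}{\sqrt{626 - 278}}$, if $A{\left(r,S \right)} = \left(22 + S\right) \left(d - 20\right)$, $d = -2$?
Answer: $- \frac{1165}{253} - \frac{115 \sqrt{87}}{10527} \approx -4.7066$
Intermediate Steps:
$m{\left(J \right)} = J \left(-3 + J\right)$
$A{\left(r,S \right)} = -484 - 22 S$ ($A{\left(r,S \right)} = \left(22 + S\right) \left(-2 - 20\right) = \left(22 + S\right) \left(-22\right) = -484 - 22 S$)
$- \frac{2330}{A{\left(-20,-45 \right)}} + \frac{m{\left(- \frac{60}{-66} \right)}}{\sqrt{626 - 278}} = - \frac{2330}{-484 - -990} + \frac{- \frac{60}{-66} \left(-3 - \frac{60}{-66}\right)}{\sqrt{626 - 278}} = - \frac{2330}{-484 + 990} + \frac{\left(-60\right) \left(- \frac{1}{66}\right) \left(-3 - - \frac{10}{11}\right)}{\sqrt{348}} = - \frac{2330}{506} + \frac{\frac{10}{11} \left(-3 + \frac{10}{11}\right)}{2 \sqrt{87}} = \left(-2330\right) \frac{1}{506} + \frac{10}{11} \left(- \frac{23}{11}\right) \frac{\sqrt{87}}{174} = - \frac{1165}{253} - \frac{230 \frac{\sqrt{87}}{174}}{121} = - \frac{1165}{253} - \frac{115 \sqrt{87}}{10527}$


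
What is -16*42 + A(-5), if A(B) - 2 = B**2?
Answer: -645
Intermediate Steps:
A(B) = 2 + B**2
-16*42 + A(-5) = -16*42 + (2 + (-5)**2) = -672 + (2 + 25) = -672 + 27 = -645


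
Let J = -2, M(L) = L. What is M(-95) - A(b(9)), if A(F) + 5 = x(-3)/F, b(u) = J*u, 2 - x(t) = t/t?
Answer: -1619/18 ≈ -89.944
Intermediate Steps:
x(t) = 1 (x(t) = 2 - t/t = 2 - 1*1 = 2 - 1 = 1)
b(u) = -2*u
A(F) = -5 + 1/F
M(-95) - A(b(9)) = -95 - (-5 + 1/(-2*9)) = -95 - (-5 + 1/(-18)) = -95 - (-5 - 1/18) = -95 - 1*(-91/18) = -95 + 91/18 = -1619/18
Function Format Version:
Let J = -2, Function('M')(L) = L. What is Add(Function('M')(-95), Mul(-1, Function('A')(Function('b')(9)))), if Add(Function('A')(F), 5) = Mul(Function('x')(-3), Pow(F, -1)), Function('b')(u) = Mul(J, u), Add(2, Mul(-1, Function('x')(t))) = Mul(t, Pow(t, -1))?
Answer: Rational(-1619, 18) ≈ -89.944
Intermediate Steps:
Function('x')(t) = 1 (Function('x')(t) = Add(2, Mul(-1, Mul(t, Pow(t, -1)))) = Add(2, Mul(-1, 1)) = Add(2, -1) = 1)
Function('b')(u) = Mul(-2, u)
Function('A')(F) = Add(-5, Pow(F, -1)) (Function('A')(F) = Add(-5, Mul(1, Pow(F, -1))) = Add(-5, Pow(F, -1)))
Add(Function('M')(-95), Mul(-1, Function('A')(Function('b')(9)))) = Add(-95, Mul(-1, Add(-5, Pow(Mul(-2, 9), -1)))) = Add(-95, Mul(-1, Add(-5, Pow(-18, -1)))) = Add(-95, Mul(-1, Add(-5, Rational(-1, 18)))) = Add(-95, Mul(-1, Rational(-91, 18))) = Add(-95, Rational(91, 18)) = Rational(-1619, 18)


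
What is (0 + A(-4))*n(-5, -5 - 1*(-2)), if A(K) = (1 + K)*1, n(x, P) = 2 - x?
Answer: -21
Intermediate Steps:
A(K) = 1 + K
(0 + A(-4))*n(-5, -5 - 1*(-2)) = (0 + (1 - 4))*(2 - 1*(-5)) = (0 - 3)*(2 + 5) = -3*7 = -21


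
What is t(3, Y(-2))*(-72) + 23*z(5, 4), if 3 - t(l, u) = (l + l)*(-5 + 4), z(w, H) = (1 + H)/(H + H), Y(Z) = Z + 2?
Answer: -5069/8 ≈ -633.63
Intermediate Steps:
Y(Z) = 2 + Z
z(w, H) = (1 + H)/(2*H) (z(w, H) = (1 + H)/((2*H)) = (1 + H)*(1/(2*H)) = (1 + H)/(2*H))
t(l, u) = 3 + 2*l (t(l, u) = 3 - (l + l)*(-5 + 4) = 3 - 2*l*(-1) = 3 - (-2)*l = 3 + 2*l)
t(3, Y(-2))*(-72) + 23*z(5, 4) = (3 + 2*3)*(-72) + 23*((½)*(1 + 4)/4) = (3 + 6)*(-72) + 23*((½)*(¼)*5) = 9*(-72) + 23*(5/8) = -648 + 115/8 = -5069/8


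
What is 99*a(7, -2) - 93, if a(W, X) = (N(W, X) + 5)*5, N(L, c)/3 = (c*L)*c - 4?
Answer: 38022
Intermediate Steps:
N(L, c) = -12 + 3*L*c² (N(L, c) = 3*((c*L)*c - 4) = 3*((L*c)*c - 4) = 3*(L*c² - 4) = 3*(-4 + L*c²) = -12 + 3*L*c²)
a(W, X) = -35 + 15*W*X² (a(W, X) = ((-12 + 3*W*X²) + 5)*5 = (-7 + 3*W*X²)*5 = -35 + 15*W*X²)
99*a(7, -2) - 93 = 99*(-35 + 15*7*(-2)²) - 93 = 99*(-35 + 15*7*4) - 93 = 99*(-35 + 420) - 93 = 99*385 - 93 = 38115 - 93 = 38022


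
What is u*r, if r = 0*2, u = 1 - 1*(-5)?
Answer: 0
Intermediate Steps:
u = 6 (u = 1 + 5 = 6)
r = 0
u*r = 6*0 = 0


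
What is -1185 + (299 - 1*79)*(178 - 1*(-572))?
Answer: 163815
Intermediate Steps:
-1185 + (299 - 1*79)*(178 - 1*(-572)) = -1185 + (299 - 79)*(178 + 572) = -1185 + 220*750 = -1185 + 165000 = 163815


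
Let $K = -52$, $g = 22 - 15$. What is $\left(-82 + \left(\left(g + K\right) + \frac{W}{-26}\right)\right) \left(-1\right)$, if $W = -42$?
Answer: $\frac{1630}{13} \approx 125.38$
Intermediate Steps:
$g = 7$ ($g = 22 - 15 = 7$)
$\left(-82 + \left(\left(g + K\right) + \frac{W}{-26}\right)\right) \left(-1\right) = \left(-82 + \left(\left(7 - 52\right) - \frac{42}{-26}\right)\right) \left(-1\right) = \left(-82 - \frac{564}{13}\right) \left(-1\right) = \left(- \frac{1630}{13}\right) \left(-1\right) = \frac{1630}{13}$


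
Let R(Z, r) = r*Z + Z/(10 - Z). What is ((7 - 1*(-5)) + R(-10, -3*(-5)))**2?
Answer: 76729/4 ≈ 19182.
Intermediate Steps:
R(Z, r) = Z*r + Z/(10 - Z)
((7 - 1*(-5)) + R(-10, -3*(-5)))**2 = ((7 - 1*(-5)) - 10*(-1 - (-30)*(-5) - (-30)*(-5))/(-10 - 10))**2 = ((7 + 5) - 10*(-1 - 10*15 - 10*15)/(-20))**2 = (12 - 10*(-1/20)*(-1 - 150 - 150))**2 = (12 - 10*(-1/20)*(-301))**2 = (12 - 301/2)**2 = (-277/2)**2 = 76729/4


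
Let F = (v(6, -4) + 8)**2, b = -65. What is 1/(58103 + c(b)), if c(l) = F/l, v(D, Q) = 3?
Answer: 65/3776574 ≈ 1.7211e-5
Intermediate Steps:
F = 121 (F = (3 + 8)**2 = 11**2 = 121)
c(l) = 121/l
1/(58103 + c(b)) = 1/(58103 + 121/(-65)) = 1/(58103 + 121*(-1/65)) = 1/(58103 - 121/65) = 1/(3776574/65) = 65/3776574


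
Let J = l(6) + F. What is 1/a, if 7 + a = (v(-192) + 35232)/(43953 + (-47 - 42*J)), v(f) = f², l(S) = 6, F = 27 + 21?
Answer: -20819/109685 ≈ -0.18981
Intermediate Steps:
F = 48
J = 54 (J = 6 + 48 = 54)
a = -109685/20819 (a = -7 + ((-192)² + 35232)/(43953 + (-47 - 42*54)) = -7 + (36864 + 35232)/(43953 + (-47 - 2268)) = -7 + 72096/(43953 - 2315) = -7 + 72096/41638 = -7 + 72096*(1/41638) = -7 + 36048/20819 = -109685/20819 ≈ -5.2685)
1/a = 1/(-109685/20819) = -20819/109685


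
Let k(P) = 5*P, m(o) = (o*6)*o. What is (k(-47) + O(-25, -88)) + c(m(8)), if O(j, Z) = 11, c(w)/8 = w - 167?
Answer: 1512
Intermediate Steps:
m(o) = 6*o**2 (m(o) = (6*o)*o = 6*o**2)
c(w) = -1336 + 8*w (c(w) = 8*(w - 167) = 8*(-167 + w) = -1336 + 8*w)
(k(-47) + O(-25, -88)) + c(m(8)) = (5*(-47) + 11) + (-1336 + 8*(6*8**2)) = (-235 + 11) + (-1336 + 8*(6*64)) = -224 + (-1336 + 8*384) = -224 + (-1336 + 3072) = -224 + 1736 = 1512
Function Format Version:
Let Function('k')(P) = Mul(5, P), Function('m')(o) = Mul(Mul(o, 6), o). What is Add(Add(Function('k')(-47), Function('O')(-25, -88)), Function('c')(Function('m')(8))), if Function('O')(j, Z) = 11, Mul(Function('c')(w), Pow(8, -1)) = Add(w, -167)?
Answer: 1512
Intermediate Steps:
Function('m')(o) = Mul(6, Pow(o, 2)) (Function('m')(o) = Mul(Mul(6, o), o) = Mul(6, Pow(o, 2)))
Function('c')(w) = Add(-1336, Mul(8, w)) (Function('c')(w) = Mul(8, Add(w, -167)) = Mul(8, Add(-167, w)) = Add(-1336, Mul(8, w)))
Add(Add(Function('k')(-47), Function('O')(-25, -88)), Function('c')(Function('m')(8))) = Add(Add(Mul(5, -47), 11), Add(-1336, Mul(8, Mul(6, Pow(8, 2))))) = Add(Add(-235, 11), Add(-1336, Mul(8, Mul(6, 64)))) = Add(-224, Add(-1336, Mul(8, 384))) = Add(-224, Add(-1336, 3072)) = Add(-224, 1736) = 1512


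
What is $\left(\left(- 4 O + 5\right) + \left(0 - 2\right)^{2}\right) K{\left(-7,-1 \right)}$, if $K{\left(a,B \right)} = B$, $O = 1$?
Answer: $-5$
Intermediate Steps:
$\left(\left(- 4 O + 5\right) + \left(0 - 2\right)^{2}\right) K{\left(-7,-1 \right)} = \left(\left(\left(-4\right) 1 + 5\right) + \left(0 - 2\right)^{2}\right) \left(-1\right) = \left(\left(-4 + 5\right) + \left(-2\right)^{2}\right) \left(-1\right) = \left(1 + 4\right) \left(-1\right) = 5 \left(-1\right) = -5$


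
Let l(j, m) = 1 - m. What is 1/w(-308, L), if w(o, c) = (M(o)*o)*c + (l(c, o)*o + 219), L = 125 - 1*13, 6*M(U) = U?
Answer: 3/5027525 ≈ 5.9671e-7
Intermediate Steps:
M(U) = U/6
L = 112 (L = 125 - 13 = 112)
w(o, c) = 219 + o*(1 - o) + c*o²/6 (w(o, c) = ((o/6)*o)*c + ((1 - o)*o + 219) = (o²/6)*c + (o*(1 - o) + 219) = c*o²/6 + (219 + o*(1 - o)) = 219 + o*(1 - o) + c*o²/6)
1/w(-308, L) = 1/(219 - 308 - 1*(-308)² + (⅙)*112*(-308)²) = 1/(219 - 308 - 1*94864 + (⅙)*112*94864) = 1/(219 - 308 - 94864 + 5312384/3) = 1/(5027525/3) = 3/5027525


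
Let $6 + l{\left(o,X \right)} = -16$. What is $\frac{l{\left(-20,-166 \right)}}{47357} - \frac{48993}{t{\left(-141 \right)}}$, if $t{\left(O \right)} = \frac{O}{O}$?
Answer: $- \frac{2320161523}{47357} \approx -48993.0$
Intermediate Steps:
$l{\left(o,X \right)} = -22$ ($l{\left(o,X \right)} = -6 - 16 = -22$)
$t{\left(O \right)} = 1$
$\frac{l{\left(-20,-166 \right)}}{47357} - \frac{48993}{t{\left(-141 \right)}} = - \frac{22}{47357} - \frac{48993}{1} = \left(-22\right) \frac{1}{47357} - 48993 = - \frac{22}{47357} - 48993 = - \frac{2320161523}{47357}$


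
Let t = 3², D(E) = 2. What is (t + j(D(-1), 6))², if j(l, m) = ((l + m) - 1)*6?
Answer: 2601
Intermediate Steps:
j(l, m) = -6 + 6*l + 6*m (j(l, m) = (-1 + l + m)*6 = -6 + 6*l + 6*m)
t = 9
(t + j(D(-1), 6))² = (9 + (-6 + 6*2 + 6*6))² = (9 + (-6 + 12 + 36))² = (9 + 42)² = 51² = 2601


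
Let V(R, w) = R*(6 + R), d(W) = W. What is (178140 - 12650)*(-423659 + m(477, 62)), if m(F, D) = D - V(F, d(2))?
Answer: -108228474120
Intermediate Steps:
m(F, D) = D - F*(6 + F)
(178140 - 12650)*(-423659 + m(477, 62)) = (178140 - 12650)*(-423659 + (62 - 1*477*(6 + 477))) = 165490*(-423659 + (62 - 1*477*483)) = 165490*(-423659 + (62 - 230391)) = 165490*(-423659 - 230329) = 165490*(-653988) = -108228474120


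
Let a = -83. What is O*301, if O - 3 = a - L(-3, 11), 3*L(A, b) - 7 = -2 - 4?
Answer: -72541/3 ≈ -24180.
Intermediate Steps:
L(A, b) = 1/3 (L(A, b) = 7/3 + (-2 - 4)/3 = 7/3 + (1/3)*(-6) = 7/3 - 2 = 1/3)
O = -241/3 (O = 3 + (-83 - 1*1/3) = 3 + (-83 - 1/3) = 3 - 250/3 = -241/3 ≈ -80.333)
O*301 = -241/3*301 = -72541/3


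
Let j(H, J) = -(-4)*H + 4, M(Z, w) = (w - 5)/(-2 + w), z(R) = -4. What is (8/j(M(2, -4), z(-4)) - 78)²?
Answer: 148996/25 ≈ 5959.8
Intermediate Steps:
M(Z, w) = (-5 + w)/(-2 + w)
j(H, J) = 4 + 4*H (j(H, J) = 4*H + 4 = 4 + 4*H)
(8/j(M(2, -4), z(-4)) - 78)² = (8/(4 + 4*((-5 - 4)/(-2 - 4))) - 78)² = (8/(4 + 4*(-9/(-6))) - 78)² = (8/(4 + 4*(-⅙*(-9))) - 78)² = (8/(4 + 4*(3/2)) - 78)² = (8/(4 + 6) - 78)² = (8/10 - 78)² = (8*(⅒) - 78)² = (⅘ - 78)² = (-386/5)² = 148996/25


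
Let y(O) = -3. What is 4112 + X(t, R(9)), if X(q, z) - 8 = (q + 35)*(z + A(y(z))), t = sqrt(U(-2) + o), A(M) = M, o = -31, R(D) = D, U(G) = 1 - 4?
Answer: 4330 + 6*I*sqrt(34) ≈ 4330.0 + 34.986*I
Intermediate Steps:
U(G) = -3
t = I*sqrt(34) (t = sqrt(-3 - 31) = sqrt(-34) = I*sqrt(34) ≈ 5.8309*I)
X(q, z) = 8 + (-3 + z)*(35 + q) (X(q, z) = 8 + (q + 35)*(z - 3) = 8 + (35 + q)*(-3 + z) = 8 + (-3 + z)*(35 + q))
4112 + X(t, R(9)) = 4112 + (-97 - 3*I*sqrt(34) + 35*9 + (I*sqrt(34))*9) = 4112 + (-97 - 3*I*sqrt(34) + 315 + 9*I*sqrt(34)) = 4112 + (218 + 6*I*sqrt(34)) = 4330 + 6*I*sqrt(34)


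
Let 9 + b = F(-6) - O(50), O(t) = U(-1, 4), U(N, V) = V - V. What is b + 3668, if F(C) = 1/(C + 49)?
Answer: 157338/43 ≈ 3659.0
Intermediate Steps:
U(N, V) = 0
O(t) = 0
F(C) = 1/(49 + C)
b = -386/43 (b = -9 + (1/(49 - 6) - 1*0) = -9 + (1/43 + 0) = -9 + 1/43 = -386/43 ≈ -8.9767)
b + 3668 = -386/43 + 3668 = 157338/43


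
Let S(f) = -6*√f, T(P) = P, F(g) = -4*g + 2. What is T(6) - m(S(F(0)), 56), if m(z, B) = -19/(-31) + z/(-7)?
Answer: 167/31 - 6*√2/7 ≈ 4.1749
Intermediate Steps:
F(g) = 2 - 4*g
m(z, B) = 19/31 - z/7 (m(z, B) = -19*(-1/31) + z*(-⅐) = 19/31 - z/7)
T(6) - m(S(F(0)), 56) = 6 - (19/31 - (-6)*√(2 - 4*0)/7) = 6 - (19/31 - (-6)*√(2 + 0)/7) = 6 - (19/31 - (-6)*√2/7) = 6 - (19/31 + 6*√2/7) = 6 + (-19/31 - 6*√2/7) = 167/31 - 6*√2/7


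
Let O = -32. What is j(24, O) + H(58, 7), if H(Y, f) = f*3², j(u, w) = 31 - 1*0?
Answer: 94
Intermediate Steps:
j(u, w) = 31 (j(u, w) = 31 + 0 = 31)
H(Y, f) = 9*f (H(Y, f) = f*9 = 9*f)
j(24, O) + H(58, 7) = 31 + 9*7 = 31 + 63 = 94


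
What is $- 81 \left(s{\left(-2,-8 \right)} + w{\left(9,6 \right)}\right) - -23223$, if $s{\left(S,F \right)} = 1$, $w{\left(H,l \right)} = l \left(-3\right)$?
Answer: $24600$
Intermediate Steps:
$w{\left(H,l \right)} = - 3 l$
$- 81 \left(s{\left(-2,-8 \right)} + w{\left(9,6 \right)}\right) - -23223 = - 81 \left(1 - 18\right) - -23223 = - 81 \left(1 - 18\right) + 23223 = \left(-81\right) \left(-17\right) + 23223 = 1377 + 23223 = 24600$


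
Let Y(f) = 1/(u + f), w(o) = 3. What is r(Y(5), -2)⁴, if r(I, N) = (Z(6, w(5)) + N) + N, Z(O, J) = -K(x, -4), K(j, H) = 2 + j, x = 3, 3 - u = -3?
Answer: 6561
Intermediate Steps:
u = 6 (u = 3 - 1*(-3) = 3 + 3 = 6)
Y(f) = 1/(6 + f)
Z(O, J) = -5 (Z(O, J) = -(2 + 3) = -1*5 = -5)
r(I, N) = -5 + 2*N (r(I, N) = (-5 + N) + N = -5 + 2*N)
r(Y(5), -2)⁴ = (-5 + 2*(-2))⁴ = (-5 - 4)⁴ = (-9)⁴ = 6561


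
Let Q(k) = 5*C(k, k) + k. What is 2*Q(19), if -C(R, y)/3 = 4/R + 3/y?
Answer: 512/19 ≈ 26.947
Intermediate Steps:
C(R, y) = -12/R - 9/y (C(R, y) = -3*(4/R + 3/y) = -3*(3/y + 4/R) = -12/R - 9/y)
Q(k) = k - 105/k (Q(k) = 5*(-12/k - 9/k) + k = 5*(-21/k) + k = -105/k + k = k - 105/k)
2*Q(19) = 2*(19 - 105/19) = 2*(256/19) = 512/19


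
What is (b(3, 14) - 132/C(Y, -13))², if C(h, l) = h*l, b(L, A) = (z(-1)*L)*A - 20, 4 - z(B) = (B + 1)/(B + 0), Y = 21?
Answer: 182574144/8281 ≈ 22047.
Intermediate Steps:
z(B) = 4 - (1 + B)/B (z(B) = 4 - (B + 1)/(B + 0) = 4 - (1 + B)/B)
b(L, A) = -20 + 4*A*L (b(L, A) = ((3 - 1/(-1))*L)*A - 20 = ((3 - 1*(-1))*L)*A - 20 = ((3 + 1)*L)*A - 20 = (4*L)*A - 20 = 4*A*L - 20 = -20 + 4*A*L)
(b(3, 14) - 132/C(Y, -13))² = ((-20 + 4*14*3) - 132/(21*(-13)))² = ((-20 + 168) - 132/(-273))² = (148 - 132*(-1/273))² = (148 + 44/91)² = (13512/91)² = 182574144/8281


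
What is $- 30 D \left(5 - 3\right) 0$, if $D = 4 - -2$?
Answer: $0$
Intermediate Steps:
$D = 6$ ($D = 4 + 2 = 6$)
$- 30 D \left(5 - 3\right) 0 = - 30 \cdot 6 \left(5 - 3\right) 0 = - 30 \cdot 6 \cdot 2 \cdot 0 = \left(-30\right) 12 \cdot 0 = \left(-360\right) 0 = 0$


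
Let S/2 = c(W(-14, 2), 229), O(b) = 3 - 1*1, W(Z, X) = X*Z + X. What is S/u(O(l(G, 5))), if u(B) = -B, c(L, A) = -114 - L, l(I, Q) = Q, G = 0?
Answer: 88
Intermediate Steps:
W(Z, X) = X + X*Z
O(b) = 2 (O(b) = 3 - 1 = 2)
S = -176 (S = 2*(-114 - 2*(1 - 14)) = 2*(-114 - 2*(-13)) = 2*(-114 - 1*(-26)) = 2*(-114 + 26) = 2*(-88) = -176)
S/u(O(l(G, 5))) = -176/((-1*2)) = -176/(-2) = -176*(-½) = 88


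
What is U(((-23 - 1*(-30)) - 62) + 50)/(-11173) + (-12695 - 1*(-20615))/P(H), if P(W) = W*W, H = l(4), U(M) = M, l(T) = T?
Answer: 5530640/11173 ≈ 495.00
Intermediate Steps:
H = 4
P(W) = W**2
U(((-23 - 1*(-30)) - 62) + 50)/(-11173) + (-12695 - 1*(-20615))/P(H) = (((-23 - 1*(-30)) - 62) + 50)/(-11173) + (-12695 - 1*(-20615))/(4**2) = (((-23 + 30) - 62) + 50)*(-1/11173) + (-12695 + 20615)/16 = ((7 - 62) + 50)*(-1/11173) + 7920*(1/16) = (-55 + 50)*(-1/11173) + 495 = -5*(-1/11173) + 495 = 5/11173 + 495 = 5530640/11173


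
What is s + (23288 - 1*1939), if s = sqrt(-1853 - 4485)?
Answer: 21349 + I*sqrt(6338) ≈ 21349.0 + 79.612*I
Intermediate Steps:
s = I*sqrt(6338) (s = sqrt(-6338) = I*sqrt(6338) ≈ 79.612*I)
s + (23288 - 1*1939) = I*sqrt(6338) + (23288 - 1*1939) = I*sqrt(6338) + (23288 - 1939) = I*sqrt(6338) + 21349 = 21349 + I*sqrt(6338)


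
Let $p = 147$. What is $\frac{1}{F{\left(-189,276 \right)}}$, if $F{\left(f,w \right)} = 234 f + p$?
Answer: $- \frac{1}{44079} \approx -2.2687 \cdot 10^{-5}$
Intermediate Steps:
$F{\left(f,w \right)} = 147 + 234 f$ ($F{\left(f,w \right)} = 234 f + 147 = 147 + 234 f$)
$\frac{1}{F{\left(-189,276 \right)}} = \frac{1}{147 + 234 \left(-189\right)} = \frac{1}{147 - 44226} = \frac{1}{-44079} = - \frac{1}{44079}$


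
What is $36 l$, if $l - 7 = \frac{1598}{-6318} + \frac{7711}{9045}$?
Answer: $\frac{32169508}{117585} \approx 273.58$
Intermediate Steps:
$l = \frac{8042377}{1058265}$ ($l = 7 + \left(\frac{1598}{-6318} + \frac{7711}{9045}\right) = 7 + \left(1598 \left(- \frac{1}{6318}\right) + 7711 \cdot \frac{1}{9045}\right) = 7 + \left(- \frac{799}{3159} + \frac{7711}{9045}\right) = 7 + \frac{634522}{1058265} = \frac{8042377}{1058265} \approx 7.5996$)
$36 l = 36 \cdot \frac{8042377}{1058265} = \frac{32169508}{117585}$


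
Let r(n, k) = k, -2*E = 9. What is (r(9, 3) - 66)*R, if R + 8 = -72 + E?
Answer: 10647/2 ≈ 5323.5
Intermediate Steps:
E = -9/2 (E = -½*9 = -9/2 ≈ -4.5000)
R = -169/2 (R = -8 + (-72 - 9/2) = -8 - 153/2 = -169/2 ≈ -84.500)
(r(9, 3) - 66)*R = (3 - 66)*(-169/2) = -63*(-169/2) = 10647/2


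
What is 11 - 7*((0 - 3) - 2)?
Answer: 46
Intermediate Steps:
11 - 7*((0 - 3) - 2) = 11 - 7*(-3 - 2) = 11 - 7*(-5) = 11 + 35 = 46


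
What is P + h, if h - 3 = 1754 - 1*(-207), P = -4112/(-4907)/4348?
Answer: 10475798304/5333909 ≈ 1964.0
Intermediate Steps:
P = 1028/5333909 (P = -4112*(-1/4907)*(1/4348) = (4112/4907)*(1/4348) = 1028/5333909 ≈ 0.00019273)
h = 1964 (h = 3 + (1754 - 1*(-207)) = 3 + (1754 + 207) = 3 + 1961 = 1964)
P + h = 1028/5333909 + 1964 = 10475798304/5333909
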